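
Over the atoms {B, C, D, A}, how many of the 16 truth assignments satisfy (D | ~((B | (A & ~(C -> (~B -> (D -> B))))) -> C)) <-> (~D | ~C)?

6

Initial set: {((D | ~((B | (A & ~(C -> (~B -> (D -> B))))) -> C)) <-> (~D | ~C))}.
((D | ~((B | (A & ~(C -> (~B -> (D -> B))))) -> C)) <-> (~D | ~C)): β-rule — branch into (D | ~((B | (A & ~(C -> (~B -> (D -> B))))) -> C)), (~D | ~C)  //  ~(D | ~((B | (A & ~(C -> (~B -> (D -> B))))) -> C)), ~(~D | ~C).
  branch 1 (add (D | ~((B | (A & ~(C -> (~B -> (D -> B))))) -> C)), (~D | ~C)):
    (D | ~((B | (A & ~(C -> (~B -> (D -> B))))) -> C)): β-rule — branch into D  //  ~((B | (A & ~(C -> (~B -> (D -> B))))) -> C).
      branch 1.1 (add D):
        (~D | ~C): β-rule — branch into ~D  //  ~C.
          branch 1.1.1 (add ~D):
            × closes — contains both D and ~D.
          branch 1.1.2 (add ~C):
            ○ open, literals {C=F, D=T}.
      branch 1.2 (add ~((B | (A & ~(C -> (~B -> (D -> B))))) -> C)):
        ~((B | (A & ~(C -> (~B -> (D -> B))))) -> C): α-rule — add (B | (A & ~(C -> (~B -> (D -> B))))), ~C.
        (~D | ~C): β-rule — branch into ~D  //  ~C.
          branch 1.2.1 (add ~D):
            (B | (A & ~(C -> (~B -> (D -> B))))): β-rule — branch into B  //  (A & ~(C -> (~B -> (D -> B)))).
              branch 1.2.1.1 (add B):
                ○ open, literals {B=T, C=F, D=F}.
              branch 1.2.1.2 (add (A & ~(C -> (~B -> (D -> B))))):
                (A & ~(C -> (~B -> (D -> B)))): α-rule — add A, ~(C -> (~B -> (D -> B))).
                ~(C -> (~B -> (D -> B))): α-rule — add C, ~(~B -> (D -> B)).
                × closes — contains both C and ~C.
          branch 1.2.2 (add ~C):
            (B | (A & ~(C -> (~B -> (D -> B))))): β-rule — branch into B  //  (A & ~(C -> (~B -> (D -> B)))).
              branch 1.2.2.1 (add B):
                ○ open, literals {B=T, C=F}.
              branch 1.2.2.2 (add (A & ~(C -> (~B -> (D -> B))))):
                (A & ~(C -> (~B -> (D -> B)))): α-rule — add A, ~(C -> (~B -> (D -> B))).
                ~(C -> (~B -> (D -> B))): α-rule — add C, ~(~B -> (D -> B)).
                × closes — contains both C and ~C.
  branch 2 (add ~(D | ~((B | (A & ~(C -> (~B -> (D -> B))))) -> C)), ~(~D | ~C)):
    ~(D | ~((B | (A & ~(C -> (~B -> (D -> B))))) -> C)): α-rule — add ~D, ~~((B | (A & ~(C -> (~B -> (D -> B))))) -> C).
    ~(~D | ~C): α-rule — add ~~D, ~~C.
    × closes — contains both D and ~D.
4 branches closed, 3 open.
Each open branch fixes some atoms; the unmentioned ones are free. Counting distinct full assignments: branch {C=F, D=T} (B, A) contributes 4 new; branch {B=T, C=F, D=F} (A) contributes 2 new; branch {B=T, C=F} (D, A) contributes 0 new. Total: 6.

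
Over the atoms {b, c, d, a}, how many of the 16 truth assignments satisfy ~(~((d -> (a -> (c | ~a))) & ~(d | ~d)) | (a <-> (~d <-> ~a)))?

0

Initial set: {~(~((d -> (a -> (c | ~a))) & ~(d | ~d)) | (a <-> (~d <-> ~a)))}.
~(~((d -> (a -> (c | ~a))) & ~(d | ~d)) | (a <-> (~d <-> ~a))): α-rule — add ~~((d -> (a -> (c | ~a))) & ~(d | ~d)), ~(a <-> (~d <-> ~a)).
~~((d -> (a -> (c | ~a))) & ~(d | ~d)): α-rule — add (d -> (a -> (c | ~a))), ~(d | ~d).
~(d | ~d): α-rule — add ~d, ~~d.
× closes — contains both d and ~d.
All 1 branch closes.
No open branches: the formula has 0 satisfying assignments.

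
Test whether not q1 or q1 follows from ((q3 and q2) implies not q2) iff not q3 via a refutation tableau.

Initial set: {(((q3 and q2) implies not q2) iff not q3); not (not q1 or q1)}.
not (not q1 or q1): α-rule — add not not q1, not q1.
× closes — contains both q1 and not q1.
All 1 branch closes.
Every branch closed, so the premises entail the conclusion.

Yes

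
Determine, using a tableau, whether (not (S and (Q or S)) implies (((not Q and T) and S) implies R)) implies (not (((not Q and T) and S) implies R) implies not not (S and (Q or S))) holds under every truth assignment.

Assume the negation and expand:
Initial set: {not ((not (S and (Q or S)) implies (((not Q and T) and S) implies R)) implies (not (((not Q and T) and S) implies R) implies not not (S and (Q or S))))}.
not ((not (S and (Q or S)) implies (((not Q and T) and S) implies R)) implies (not (((not Q and T) and S) implies R) implies not not (S and (Q or S)))): α-rule — add (not (S and (Q or S)) implies (((not Q and T) and S) implies R)), not (not (((not Q and T) and S) implies R) implies not not (S and (Q or S))).
not (not (((not Q and T) and S) implies R) implies not not (S and (Q or S))): α-rule — add not (((not Q and T) and S) implies R), not not not (S and (Q or S)).
not (((not Q and T) and S) implies R): α-rule — add ((not Q and T) and S), not R.
not not not (S and (Q or S)): drop double negation, giving not (S and (Q or S)).
((not Q and T) and S): α-rule — add (not Q and T), S.
(not Q and T): α-rule — add not Q, T.
(not (S and (Q or S)) implies (((not Q and T) and S) implies R)): β-rule — branch into not not (S and (Q or S))  //  (((not Q and T) and S) implies R).
  branch 1 (add not not (S and (Q or S))):
    not not (S and (Q or S)): α-rule — add S, (Q or S).
    not (S and (Q or S)): β-rule — branch into not S  //  not (Q or S).
      branch 1.1 (add not S):
        × closes — contains both S and not S.
      branch 1.2 (add not (Q or S)):
        not (Q or S): α-rule — add not Q, not S.
        × closes — contains both S and not S.
  branch 2 (add (((not Q and T) and S) implies R)):
    not (S and (Q or S)): β-rule — branch into not S  //  not (Q or S).
      branch 2.1 (add not S):
        × closes — contains both S and not S.
      branch 2.2 (add not (Q or S)):
        not (Q or S): α-rule — add not Q, not S.
        × closes — contains both S and not S.
All 4 branches close.
Every branch closed, so the negation is unsatisfiable and the formula is valid.

Valid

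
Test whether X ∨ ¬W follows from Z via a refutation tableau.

No

Initial set: {T Z; F (X ∨ ¬W)}.
F (X ∨ ¬W): α-rule — add F X, F ¬W.
○ open, literals {W=true, X=false, Z=true}.
0 branches closed, 1 open.
An open branch gives a countermodel: W=true, X=false, Z=true (unmentioned atoms arbitrary); the premises hold there but the conclusion fails.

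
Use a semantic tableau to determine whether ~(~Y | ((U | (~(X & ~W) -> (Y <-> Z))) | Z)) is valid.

Not valid

Assume the negation and expand:
Initial set: {~~(~Y | ((U | (~(X & ~W) -> (Y <-> Z))) | Z))}.
~~(~Y | ((U | (~(X & ~W) -> (Y <-> Z))) | Z)): β-rule — branch into ~Y  //  ((U | (~(X & ~W) -> (Y <-> Z))) | Z).
  branch 1 (add ~Y):
    ○ open, literals {Y=0}.
  branch 2 (add ((U | (~(X & ~W) -> (Y <-> Z))) | Z)):
    ((U | (~(X & ~W) -> (Y <-> Z))) | Z): β-rule — branch into (U | (~(X & ~W) -> (Y <-> Z)))  //  Z.
      branch 2.1 (add (U | (~(X & ~W) -> (Y <-> Z)))):
        (U | (~(X & ~W) -> (Y <-> Z))): β-rule — branch into U  //  (~(X & ~W) -> (Y <-> Z)).
          branch 2.1.1 (add U):
            ○ open, literals {U=1}.
          branch 2.1.2 (add (~(X & ~W) -> (Y <-> Z))):
            (~(X & ~W) -> (Y <-> Z)): β-rule — branch into ~~(X & ~W)  //  (Y <-> Z).
              branch 2.1.2.1 (add ~~(X & ~W)):
                ~~(X & ~W): α-rule — add X, ~W.
                ○ open, literals {W=0, X=1}.
              branch 2.1.2.2 (add (Y <-> Z)):
                (Y <-> Z): β-rule — branch into Y, Z  //  ~Y, ~Z.
                  branch 2.1.2.2.1 (add Y, Z):
                    ○ open, literals {Y=1, Z=1}.
                  branch 2.1.2.2.2 (add ~Y, ~Z):
                    ○ open, literals {Y=0, Z=0}.
      branch 2.2 (add Z):
        ○ open, literals {Z=1}.
0 branches closed, 6 open.
An open branch gives a countermodel: Y=0 (unmentioned atoms arbitrary); under it the original formula is false.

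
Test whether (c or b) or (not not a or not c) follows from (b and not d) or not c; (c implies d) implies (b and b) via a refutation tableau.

Yes

Initial set: {((b and not d) or not c); ((c implies d) implies (b and b)); not ((c or b) or (not not a or not c))}.
not ((c or b) or (not not a or not c)): α-rule — add not (c or b), not (not not a or not c).
not (c or b): α-rule — add not c, not b.
not (not not a or not c): α-rule — add not not not a, not not c.
× closes — contains both c and not c.
All 1 branch closes.
Every branch closed, so the premises entail the conclusion.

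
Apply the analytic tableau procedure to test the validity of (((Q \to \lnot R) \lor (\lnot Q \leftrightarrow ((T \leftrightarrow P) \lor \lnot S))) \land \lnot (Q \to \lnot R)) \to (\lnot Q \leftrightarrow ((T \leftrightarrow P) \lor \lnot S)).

Assume the negation and expand:
Initial set: {\lnot ((((Q \to \lnot R) \lor (\lnot Q \leftrightarrow ((T \leftrightarrow P) \lor \lnot S))) \land \lnot (Q \to \lnot R)) \to (\lnot Q \leftrightarrow ((T \leftrightarrow P) \lor \lnot S)))}.
\lnot ((((Q \to \lnot R) \lor (\lnot Q \leftrightarrow ((T \leftrightarrow P) \lor \lnot S))) \land \lnot (Q \to \lnot R)) \to (\lnot Q \leftrightarrow ((T \leftrightarrow P) \lor \lnot S))): α-rule — add (((Q \to \lnot R) \lor (\lnot Q \leftrightarrow ((T \leftrightarrow P) \lor \lnot S))) \land \lnot (Q \to \lnot R)), \lnot (\lnot Q \leftrightarrow ((T \leftrightarrow P) \lor \lnot S)).
(((Q \to \lnot R) \lor (\lnot Q \leftrightarrow ((T \leftrightarrow P) \lor \lnot S))) \land \lnot (Q \to \lnot R)): α-rule — add ((Q \to \lnot R) \lor (\lnot Q \leftrightarrow ((T \leftrightarrow P) \lor \lnot S))), \lnot (Q \to \lnot R).
\lnot (Q \to \lnot R): α-rule — add Q, \lnot \lnot R.
\lnot (\lnot Q \leftrightarrow ((T \leftrightarrow P) \lor \lnot S)): β-rule — branch into \lnot Q, \lnot ((T \leftrightarrow P) \lor \lnot S)  //  \lnot \lnot Q, ((T \leftrightarrow P) \lor \lnot S).
  branch 1 (add \lnot Q, \lnot ((T \leftrightarrow P) \lor \lnot S)):
    × closes — contains both Q and \lnot Q.
  branch 2 (add \lnot \lnot Q, ((T \leftrightarrow P) \lor \lnot S)):
    ((Q \to \lnot R) \lor (\lnot Q \leftrightarrow ((T \leftrightarrow P) \lor \lnot S))): β-rule — branch into (Q \to \lnot R)  //  (\lnot Q \leftrightarrow ((T \leftrightarrow P) \lor \lnot S)).
      branch 2.1 (add (Q \to \lnot R)):
        ((T \leftrightarrow P) \lor \lnot S): β-rule — branch into (T \leftrightarrow P)  //  \lnot S.
          branch 2.1.1 (add (T \leftrightarrow P)):
            (Q \to \lnot R): β-rule — branch into \lnot Q  //  \lnot R.
              branch 2.1.1.1 (add \lnot Q):
                × closes — contains both Q and \lnot Q.
              branch 2.1.1.2 (add \lnot R):
                × closes — contains both R and \lnot R.
          branch 2.1.2 (add \lnot S):
            (Q \to \lnot R): β-rule — branch into \lnot Q  //  \lnot R.
              branch 2.1.2.1 (add \lnot Q):
                × closes — contains both Q and \lnot Q.
              branch 2.1.2.2 (add \lnot R):
                × closes — contains both R and \lnot R.
      branch 2.2 (add (\lnot Q \leftrightarrow ((T \leftrightarrow P) \lor \lnot S))):
        ((T \leftrightarrow P) \lor \lnot S): β-rule — branch into (T \leftrightarrow P)  //  \lnot S.
          branch 2.2.1 (add (T \leftrightarrow P)):
            (\lnot Q \leftrightarrow ((T \leftrightarrow P) \lor \lnot S)): β-rule — branch into \lnot Q, ((T \leftrightarrow P) \lor \lnot S)  //  \lnot \lnot Q, \lnot ((T \leftrightarrow P) \lor \lnot S).
              branch 2.2.1.1 (add \lnot Q, ((T \leftrightarrow P) \lor \lnot S)):
                × closes — contains both Q and \lnot Q.
              branch 2.2.1.2 (add \lnot \lnot Q, \lnot ((T \leftrightarrow P) \lor \lnot S)):
                \lnot ((T \leftrightarrow P) \lor \lnot S): α-rule — add \lnot (T \leftrightarrow P), \lnot \lnot S.
                (T \leftrightarrow P): β-rule — branch into T, P  //  \lnot T, \lnot P.
                  branch 2.2.1.2.1 (add T, P):
                    \lnot (T \leftrightarrow P): β-rule — branch into T, \lnot P  //  \lnot T, P.
                      branch 2.2.1.2.1.1 (add T, \lnot P):
                        × closes — contains both P and \lnot P.
                      branch 2.2.1.2.1.2 (add \lnot T, P):
                        × closes — contains both T and \lnot T.
                  branch 2.2.1.2.2 (add \lnot T, \lnot P):
                    \lnot (T \leftrightarrow P): β-rule — branch into T, \lnot P  //  \lnot T, P.
                      branch 2.2.1.2.2.1 (add T, \lnot P):
                        × closes — contains both T and \lnot T.
                      branch 2.2.1.2.2.2 (add \lnot T, P):
                        × closes — contains both P and \lnot P.
          branch 2.2.2 (add \lnot S):
            (\lnot Q \leftrightarrow ((T \leftrightarrow P) \lor \lnot S)): β-rule — branch into \lnot Q, ((T \leftrightarrow P) \lor \lnot S)  //  \lnot \lnot Q, \lnot ((T \leftrightarrow P) \lor \lnot S).
              branch 2.2.2.1 (add \lnot Q, ((T \leftrightarrow P) \lor \lnot S)):
                × closes — contains both Q and \lnot Q.
              branch 2.2.2.2 (add \lnot \lnot Q, \lnot ((T \leftrightarrow P) \lor \lnot S)):
                \lnot ((T \leftrightarrow P) \lor \lnot S): α-rule — add \lnot (T \leftrightarrow P), \lnot \lnot S.
                × closes — contains both S and \lnot S.
All 12 branches close.
Every branch closed, so the negation is unsatisfiable and the formula is valid.

Valid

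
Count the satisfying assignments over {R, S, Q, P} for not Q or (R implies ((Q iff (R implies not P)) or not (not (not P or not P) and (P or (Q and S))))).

14

Initial set: {(not Q or (R implies ((Q iff (R implies not P)) or not (not (not P or not P) and (P or (Q and S))))))}.
(not Q or (R implies ((Q iff (R implies not P)) or not (not (not P or not P) and (P or (Q and S)))))): β-rule — branch into not Q  //  (R implies ((Q iff (R implies not P)) or not (not (not P or not P) and (P or (Q and S))))).
  branch 1 (add not Q):
    ○ open, literals {Q=false}.
  branch 2 (add (R implies ((Q iff (R implies not P)) or not (not (not P or not P) and (P or (Q and S)))))):
    (R implies ((Q iff (R implies not P)) or not (not (not P or not P) and (P or (Q and S))))): β-rule — branch into not R  //  ((Q iff (R implies not P)) or not (not (not P or not P) and (P or (Q and S)))).
      branch 2.1 (add not R):
        ○ open, literals {R=false}.
      branch 2.2 (add ((Q iff (R implies not P)) or not (not (not P or not P) and (P or (Q and S))))):
        ((Q iff (R implies not P)) or not (not (not P or not P) and (P or (Q and S)))): β-rule — branch into (Q iff (R implies not P))  //  not (not (not P or not P) and (P or (Q and S))).
          branch 2.2.1 (add (Q iff (R implies not P))):
            (Q iff (R implies not P)): β-rule — branch into Q, (R implies not P)  //  not Q, not (R implies not P).
              branch 2.2.1.1 (add Q, (R implies not P)):
                (R implies not P): β-rule — branch into not R  //  not P.
                  branch 2.2.1.1.1 (add not R):
                    ○ open, literals {Q=true, R=false}.
                  branch 2.2.1.1.2 (add not P):
                    ○ open, literals {P=false, Q=true}.
              branch 2.2.1.2 (add not Q, not (R implies not P)):
                not (R implies not P): α-rule — add R, not not P.
                ○ open, literals {P=true, Q=false, R=true}.
          branch 2.2.2 (add not (not (not P or not P) and (P or (Q and S)))):
            not (not (not P or not P) and (P or (Q and S))): β-rule — branch into not not (not P or not P)  //  not (P or (Q and S)).
              branch 2.2.2.1 (add not not (not P or not P)):
                not not (not P or not P): β-rule — branch into not P  //  not P.
                  branch 2.2.2.1.1 (add not P):
                    ○ open, literals {P=false}.
                  branch 2.2.2.1.2 (add not P):
                    ○ open, literals {P=false}.
              branch 2.2.2.2 (add not (P or (Q and S))):
                not (P or (Q and S)): α-rule — add not P, not (Q and S).
                not (Q and S): β-rule — branch into not Q  //  not S.
                  branch 2.2.2.2.1 (add not Q):
                    ○ open, literals {P=false, Q=false}.
                  branch 2.2.2.2.2 (add not S):
                    ○ open, literals {P=false, S=false}.
0 branches closed, 9 open.
Each open branch fixes some atoms; the unmentioned ones are free. Counting distinct full assignments: branch {Q=false} (R, S, P) contributes 8 new; branch {R=false} (S, Q, P) contributes 4 new; branch {Q=true, R=false} (S, P) contributes 0 new; branch {P=false, Q=true} (R, S) contributes 2 new; branch {P=true, Q=false, R=true} (S) contributes 0 new; branch {P=false} (R, S, Q) contributes 0 new; branch {P=false} (R, S, Q) contributes 0 new; branch {P=false, Q=false} (R, S) contributes 0 new; branch {P=false, S=false} (R, Q) contributes 0 new. Total: 14.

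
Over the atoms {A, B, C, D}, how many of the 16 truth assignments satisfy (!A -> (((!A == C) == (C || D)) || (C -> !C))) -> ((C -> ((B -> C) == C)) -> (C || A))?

Initial set: {T ((!A -> (((!A == C) == (C || D)) || (C -> !C))) -> ((C -> ((B -> C) == C)) -> (C || A)))}.
T ((!A -> (((!A == C) == (C || D)) || (C -> !C))) -> ((C -> ((B -> C) == C)) -> (C || A))): β-rule — branch into F (!A -> (((!A == C) == (C || D)) || (C -> !C)))  //  T ((C -> ((B -> C) == C)) -> (C || A)).
  branch 1 (add F (!A -> (((!A == C) == (C || D)) || (C -> !C)))):
    F (!A -> (((!A == C) == (C || D)) || (C -> !C))): α-rule — add T !A, F (((!A == C) == (C || D)) || (C -> !C)).
    F (((!A == C) == (C || D)) || (C -> !C)): α-rule — add F ((!A == C) == (C || D)), F (C -> !C).
    F (C -> !C): α-rule — add T C, F !C.
    F ((!A == C) == (C || D)): β-rule — branch into T (!A == C), F (C || D)  //  F (!A == C), T (C || D).
      branch 1.1 (add T (!A == C), F (C || D)):
        F (C || D): α-rule — add F C, F D.
        × closes — contains both C and !C.
      branch 1.2 (add F (!A == C), T (C || D)):
        F (!A == C): β-rule — branch into T !A, F C  //  F !A, T C.
          branch 1.2.1 (add T !A, F C):
            × closes — contains both C and !C.
          branch 1.2.2 (add F !A, T C):
            × closes — contains both A and !A.
  branch 2 (add T ((C -> ((B -> C) == C)) -> (C || A))):
    T ((C -> ((B -> C) == C)) -> (C || A)): β-rule — branch into F (C -> ((B -> C) == C))  //  T (C || A).
      branch 2.1 (add F (C -> ((B -> C) == C))):
        F (C -> ((B -> C) == C)): α-rule — add T C, F ((B -> C) == C).
        F ((B -> C) == C): β-rule — branch into T (B -> C), F C  //  F (B -> C), T C.
          branch 2.1.1 (add T (B -> C), F C):
            × closes — contains both C and !C.
          branch 2.1.2 (add F (B -> C), T C):
            F (B -> C): α-rule — add T B, F C.
            × closes — contains both C and !C.
      branch 2.2 (add T (C || A)):
        T (C || A): β-rule — branch into T C  //  T A.
          branch 2.2.1 (add T C):
            ○ open, literals {C=true}.
          branch 2.2.2 (add T A):
            ○ open, literals {A=true}.
5 branches closed, 2 open.
Each open branch fixes some atoms; the unmentioned ones are free. Counting distinct full assignments: branch {C=true} (A, B, D) contributes 8 new; branch {A=true} (B, C, D) contributes 4 new. Total: 12.

12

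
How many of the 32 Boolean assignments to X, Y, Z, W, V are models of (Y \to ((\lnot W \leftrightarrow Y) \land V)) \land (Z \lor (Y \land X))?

11

Initial set: {((Y \to ((\lnot W \leftrightarrow Y) \land V)) \land (Z \lor (Y \land X)))}.
((Y \to ((\lnot W \leftrightarrow Y) \land V)) \land (Z \lor (Y \land X))): α-rule — add (Y \to ((\lnot W \leftrightarrow Y) \land V)), (Z \lor (Y \land X)).
(Y \to ((\lnot W \leftrightarrow Y) \land V)): β-rule — branch into \lnot Y  //  ((\lnot W \leftrightarrow Y) \land V).
  branch 1 (add \lnot Y):
    (Z \lor (Y \land X)): β-rule — branch into Z  //  (Y \land X).
      branch 1.1 (add Z):
        ○ open, literals {Y=F, Z=T}.
      branch 1.2 (add (Y \land X)):
        (Y \land X): α-rule — add Y, X.
        × closes — contains both Y and \lnot Y.
  branch 2 (add ((\lnot W \leftrightarrow Y) \land V)):
    ((\lnot W \leftrightarrow Y) \land V): α-rule — add (\lnot W \leftrightarrow Y), V.
    (Z \lor (Y \land X)): β-rule — branch into Z  //  (Y \land X).
      branch 2.1 (add Z):
        (\lnot W \leftrightarrow Y): β-rule — branch into \lnot W, Y  //  \lnot \lnot W, \lnot Y.
          branch 2.1.1 (add \lnot W, Y):
            ○ open, literals {V=T, W=F, Y=T, Z=T}.
          branch 2.1.2 (add \lnot \lnot W, \lnot Y):
            ○ open, literals {V=T, W=T, Y=F, Z=T}.
      branch 2.2 (add (Y \land X)):
        (Y \land X): α-rule — add Y, X.
        (\lnot W \leftrightarrow Y): β-rule — branch into \lnot W, Y  //  \lnot \lnot W, \lnot Y.
          branch 2.2.1 (add \lnot W, Y):
            ○ open, literals {V=T, W=F, X=T, Y=T}.
          branch 2.2.2 (add \lnot \lnot W, \lnot Y):
            × closes — contains both Y and \lnot Y.
2 branches closed, 4 open.
Each open branch fixes some atoms; the unmentioned ones are free. Counting distinct full assignments: branch {Y=F, Z=T} (X, W, V) contributes 8 new; branch {V=T, W=F, Y=T, Z=T} (X) contributes 2 new; branch {V=T, W=T, Y=F, Z=T} (X) contributes 0 new; branch {V=T, W=F, X=T, Y=T} (Z) contributes 1 new. Total: 11.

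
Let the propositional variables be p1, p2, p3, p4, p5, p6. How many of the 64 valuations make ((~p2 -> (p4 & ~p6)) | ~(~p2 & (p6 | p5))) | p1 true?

54

Initial set: {(((~p2 -> (p4 & ~p6)) | ~(~p2 & (p6 | p5))) | p1)}.
(((~p2 -> (p4 & ~p6)) | ~(~p2 & (p6 | p5))) | p1): β-rule — branch into ((~p2 -> (p4 & ~p6)) | ~(~p2 & (p6 | p5)))  //  p1.
  branch 1 (add ((~p2 -> (p4 & ~p6)) | ~(~p2 & (p6 | p5)))):
    ((~p2 -> (p4 & ~p6)) | ~(~p2 & (p6 | p5))): β-rule — branch into (~p2 -> (p4 & ~p6))  //  ~(~p2 & (p6 | p5)).
      branch 1.1 (add (~p2 -> (p4 & ~p6))):
        (~p2 -> (p4 & ~p6)): β-rule — branch into ~~p2  //  (p4 & ~p6).
          branch 1.1.1 (add ~~p2):
            ○ open, literals {p2=true}.
          branch 1.1.2 (add (p4 & ~p6)):
            (p4 & ~p6): α-rule — add p4, ~p6.
            ○ open, literals {p4=true, p6=false}.
      branch 1.2 (add ~(~p2 & (p6 | p5))):
        ~(~p2 & (p6 | p5)): β-rule — branch into ~~p2  //  ~(p6 | p5).
          branch 1.2.1 (add ~~p2):
            ○ open, literals {p2=true}.
          branch 1.2.2 (add ~(p6 | p5)):
            ~(p6 | p5): α-rule — add ~p6, ~p5.
            ○ open, literals {p5=false, p6=false}.
  branch 2 (add p1):
    ○ open, literals {p1=true}.
0 branches closed, 5 open.
Each open branch fixes some atoms; the unmentioned ones are free. Counting distinct full assignments: branch {p2=true} (p1, p3, p4, p5, p6) contributes 32 new; branch {p4=true, p6=false} (p1, p2, p3, p5) contributes 8 new; branch {p2=true} (p1, p3, p4, p5, p6) contributes 0 new; branch {p5=false, p6=false} (p1, p2, p3, p4) contributes 4 new; branch {p1=true} (p2, p3, p4, p5, p6) contributes 10 new. Total: 54.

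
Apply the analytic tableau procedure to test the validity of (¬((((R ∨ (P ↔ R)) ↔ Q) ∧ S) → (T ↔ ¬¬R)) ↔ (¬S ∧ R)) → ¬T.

Not valid

Assume the negation and expand:
Initial set: {¬((¬((((R ∨ (P ↔ R)) ↔ Q) ∧ S) → (T ↔ ¬¬R)) ↔ (¬S ∧ R)) → ¬T)}.
¬((¬((((R ∨ (P ↔ R)) ↔ Q) ∧ S) → (T ↔ ¬¬R)) ↔ (¬S ∧ R)) → ¬T): α-rule — add (¬((((R ∨ (P ↔ R)) ↔ Q) ∧ S) → (T ↔ ¬¬R)) ↔ (¬S ∧ R)), ¬¬T.
(¬((((R ∨ (P ↔ R)) ↔ Q) ∧ S) → (T ↔ ¬¬R)) ↔ (¬S ∧ R)): β-rule — branch into ¬((((R ∨ (P ↔ R)) ↔ Q) ∧ S) → (T ↔ ¬¬R)), (¬S ∧ R)  //  ¬¬((((R ∨ (P ↔ R)) ↔ Q) ∧ S) → (T ↔ ¬¬R)), ¬(¬S ∧ R).
  branch 1 (add ¬((((R ∨ (P ↔ R)) ↔ Q) ∧ S) → (T ↔ ¬¬R)), (¬S ∧ R)):
    ¬((((R ∨ (P ↔ R)) ↔ Q) ∧ S) → (T ↔ ¬¬R)): α-rule — add (((R ∨ (P ↔ R)) ↔ Q) ∧ S), ¬(T ↔ ¬¬R).
    (¬S ∧ R): α-rule — add ¬S, R.
    (((R ∨ (P ↔ R)) ↔ Q) ∧ S): α-rule — add ((R ∨ (P ↔ R)) ↔ Q), S.
    × closes — contains both S and ¬S.
  branch 2 (add ¬¬((((R ∨ (P ↔ R)) ↔ Q) ∧ S) → (T ↔ ¬¬R)), ¬(¬S ∧ R)):
    ¬¬((((R ∨ (P ↔ R)) ↔ Q) ∧ S) → (T ↔ ¬¬R)): β-rule — branch into ¬(((R ∨ (P ↔ R)) ↔ Q) ∧ S)  //  (T ↔ ¬¬R).
      branch 2.1 (add ¬(((R ∨ (P ↔ R)) ↔ Q) ∧ S)):
        ¬(¬S ∧ R): β-rule — branch into ¬¬S  //  ¬R.
          branch 2.1.1 (add ¬¬S):
            ¬(((R ∨ (P ↔ R)) ↔ Q) ∧ S): β-rule — branch into ¬((R ∨ (P ↔ R)) ↔ Q)  //  ¬S.
              branch 2.1.1.1 (add ¬((R ∨ (P ↔ R)) ↔ Q)):
                ¬((R ∨ (P ↔ R)) ↔ Q): β-rule — branch into (R ∨ (P ↔ R)), ¬Q  //  ¬(R ∨ (P ↔ R)), Q.
                  branch 2.1.1.1.1 (add (R ∨ (P ↔ R)), ¬Q):
                    (R ∨ (P ↔ R)): β-rule — branch into R  //  (P ↔ R).
                      branch 2.1.1.1.1.1 (add R):
                        ○ open, literals {Q=0, R=1, S=1, T=1}.
                      branch 2.1.1.1.1.2 (add (P ↔ R)):
                        (P ↔ R): β-rule — branch into P, R  //  ¬P, ¬R.
                          branch 2.1.1.1.1.2.1 (add P, R):
                            ○ open, literals {P=1, Q=0, R=1, S=1, T=1}.
                          branch 2.1.1.1.1.2.2 (add ¬P, ¬R):
                            ○ open, literals {P=0, Q=0, R=0, S=1, T=1}.
                  branch 2.1.1.1.2 (add ¬(R ∨ (P ↔ R)), Q):
                    ¬(R ∨ (P ↔ R)): α-rule — add ¬R, ¬(P ↔ R).
                    ¬(P ↔ R): β-rule — branch into P, ¬R  //  ¬P, R.
                      branch 2.1.1.1.2.1 (add P, ¬R):
                        ○ open, literals {P=1, Q=1, R=0, S=1, T=1}.
                      branch 2.1.1.1.2.2 (add ¬P, R):
                        × closes — contains both R and ¬R.
              branch 2.1.1.2 (add ¬S):
                × closes — contains both S and ¬S.
          branch 2.1.2 (add ¬R):
            ¬(((R ∨ (P ↔ R)) ↔ Q) ∧ S): β-rule — branch into ¬((R ∨ (P ↔ R)) ↔ Q)  //  ¬S.
              branch 2.1.2.1 (add ¬((R ∨ (P ↔ R)) ↔ Q)):
                ¬((R ∨ (P ↔ R)) ↔ Q): β-rule — branch into (R ∨ (P ↔ R)), ¬Q  //  ¬(R ∨ (P ↔ R)), Q.
                  branch 2.1.2.1.1 (add (R ∨ (P ↔ R)), ¬Q):
                    (R ∨ (P ↔ R)): β-rule — branch into R  //  (P ↔ R).
                      branch 2.1.2.1.1.1 (add R):
                        × closes — contains both R and ¬R.
                      branch 2.1.2.1.1.2 (add (P ↔ R)):
                        (P ↔ R): β-rule — branch into P, R  //  ¬P, ¬R.
                          branch 2.1.2.1.1.2.1 (add P, R):
                            × closes — contains both R and ¬R.
                          branch 2.1.2.1.1.2.2 (add ¬P, ¬R):
                            ○ open, literals {P=0, Q=0, R=0, T=1}.
                  branch 2.1.2.1.2 (add ¬(R ∨ (P ↔ R)), Q):
                    ¬(R ∨ (P ↔ R)): α-rule — add ¬R, ¬(P ↔ R).
                    ¬(P ↔ R): β-rule — branch into P, ¬R  //  ¬P, R.
                      branch 2.1.2.1.2.1 (add P, ¬R):
                        ○ open, literals {P=1, Q=1, R=0, T=1}.
                      branch 2.1.2.1.2.2 (add ¬P, R):
                        × closes — contains both R and ¬R.
              branch 2.1.2.2 (add ¬S):
                ○ open, literals {R=0, S=0, T=1}.
      branch 2.2 (add (T ↔ ¬¬R)):
        ¬(¬S ∧ R): β-rule — branch into ¬¬S  //  ¬R.
          branch 2.2.1 (add ¬¬S):
            (T ↔ ¬¬R): β-rule — branch into T, ¬¬R  //  ¬T, ¬¬¬R.
              branch 2.2.1.1 (add T, ¬¬R):
                ¬¬R: drop double negation, giving R.
                ○ open, literals {R=1, S=1, T=1}.
              branch 2.2.1.2 (add ¬T, ¬¬¬R):
                × closes — contains both T and ¬T.
          branch 2.2.2 (add ¬R):
            (T ↔ ¬¬R): β-rule — branch into T, ¬¬R  //  ¬T, ¬¬¬R.
              branch 2.2.2.1 (add T, ¬¬R):
                ¬¬R: drop double negation, giving R.
                × closes — contains both R and ¬R.
              branch 2.2.2.2 (add ¬T, ¬¬¬R):
                × closes — contains both T and ¬T.
9 branches closed, 8 open.
An open branch gives a countermodel: Q=0, R=1, S=1, T=1 (unmentioned atoms arbitrary); under it the original formula is false.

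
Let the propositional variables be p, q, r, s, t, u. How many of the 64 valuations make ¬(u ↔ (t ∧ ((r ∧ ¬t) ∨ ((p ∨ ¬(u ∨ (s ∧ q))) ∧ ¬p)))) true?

38

Initial set: {¬(u ↔ (t ∧ ((r ∧ ¬t) ∨ ((p ∨ ¬(u ∨ (s ∧ q))) ∧ ¬p))))}.
¬(u ↔ (t ∧ ((r ∧ ¬t) ∨ ((p ∨ ¬(u ∨ (s ∧ q))) ∧ ¬p)))): β-rule — branch into u, ¬(t ∧ ((r ∧ ¬t) ∨ ((p ∨ ¬(u ∨ (s ∧ q))) ∧ ¬p)))  //  ¬u, (t ∧ ((r ∧ ¬t) ∨ ((p ∨ ¬(u ∨ (s ∧ q))) ∧ ¬p))).
  branch 1 (add u, ¬(t ∧ ((r ∧ ¬t) ∨ ((p ∨ ¬(u ∨ (s ∧ q))) ∧ ¬p)))):
    ¬(t ∧ ((r ∧ ¬t) ∨ ((p ∨ ¬(u ∨ (s ∧ q))) ∧ ¬p))): β-rule — branch into ¬t  //  ¬((r ∧ ¬t) ∨ ((p ∨ ¬(u ∨ (s ∧ q))) ∧ ¬p)).
      branch 1.1 (add ¬t):
        ○ open, literals {t=F, u=T}.
      branch 1.2 (add ¬((r ∧ ¬t) ∨ ((p ∨ ¬(u ∨ (s ∧ q))) ∧ ¬p))):
        ¬((r ∧ ¬t) ∨ ((p ∨ ¬(u ∨ (s ∧ q))) ∧ ¬p)): α-rule — add ¬(r ∧ ¬t), ¬((p ∨ ¬(u ∨ (s ∧ q))) ∧ ¬p).
        ¬(r ∧ ¬t): β-rule — branch into ¬r  //  ¬¬t.
          branch 1.2.1 (add ¬r):
            ¬((p ∨ ¬(u ∨ (s ∧ q))) ∧ ¬p): β-rule — branch into ¬(p ∨ ¬(u ∨ (s ∧ q)))  //  ¬¬p.
              branch 1.2.1.1 (add ¬(p ∨ ¬(u ∨ (s ∧ q)))):
                ¬(p ∨ ¬(u ∨ (s ∧ q))): α-rule — add ¬p, ¬¬(u ∨ (s ∧ q)).
                ¬¬(u ∨ (s ∧ q)): β-rule — branch into u  //  (s ∧ q).
                  branch 1.2.1.1.1 (add u):
                    ○ open, literals {p=F, r=F, u=T}.
                  branch 1.2.1.1.2 (add (s ∧ q)):
                    (s ∧ q): α-rule — add s, q.
                    ○ open, literals {p=F, q=T, r=F, s=T, u=T}.
              branch 1.2.1.2 (add ¬¬p):
                ○ open, literals {p=T, r=F, u=T}.
          branch 1.2.2 (add ¬¬t):
            ¬((p ∨ ¬(u ∨ (s ∧ q))) ∧ ¬p): β-rule — branch into ¬(p ∨ ¬(u ∨ (s ∧ q)))  //  ¬¬p.
              branch 1.2.2.1 (add ¬(p ∨ ¬(u ∨ (s ∧ q)))):
                ¬(p ∨ ¬(u ∨ (s ∧ q))): α-rule — add ¬p, ¬¬(u ∨ (s ∧ q)).
                ¬¬(u ∨ (s ∧ q)): β-rule — branch into u  //  (s ∧ q).
                  branch 1.2.2.1.1 (add u):
                    ○ open, literals {p=F, t=T, u=T}.
                  branch 1.2.2.1.2 (add (s ∧ q)):
                    (s ∧ q): α-rule — add s, q.
                    ○ open, literals {p=F, q=T, s=T, t=T, u=T}.
              branch 1.2.2.2 (add ¬¬p):
                ○ open, literals {p=T, t=T, u=T}.
  branch 2 (add ¬u, (t ∧ ((r ∧ ¬t) ∨ ((p ∨ ¬(u ∨ (s ∧ q))) ∧ ¬p)))):
    (t ∧ ((r ∧ ¬t) ∨ ((p ∨ ¬(u ∨ (s ∧ q))) ∧ ¬p))): α-rule — add t, ((r ∧ ¬t) ∨ ((p ∨ ¬(u ∨ (s ∧ q))) ∧ ¬p)).
    ((r ∧ ¬t) ∨ ((p ∨ ¬(u ∨ (s ∧ q))) ∧ ¬p)): β-rule — branch into (r ∧ ¬t)  //  ((p ∨ ¬(u ∨ (s ∧ q))) ∧ ¬p).
      branch 2.1 (add (r ∧ ¬t)):
        (r ∧ ¬t): α-rule — add r, ¬t.
        × closes — contains both t and ¬t.
      branch 2.2 (add ((p ∨ ¬(u ∨ (s ∧ q))) ∧ ¬p)):
        ((p ∨ ¬(u ∨ (s ∧ q))) ∧ ¬p): α-rule — add (p ∨ ¬(u ∨ (s ∧ q))), ¬p.
        (p ∨ ¬(u ∨ (s ∧ q))): β-rule — branch into p  //  ¬(u ∨ (s ∧ q)).
          branch 2.2.1 (add p):
            × closes — contains both p and ¬p.
          branch 2.2.2 (add ¬(u ∨ (s ∧ q))):
            ¬(u ∨ (s ∧ q)): α-rule — add ¬u, ¬(s ∧ q).
            ¬(s ∧ q): β-rule — branch into ¬s  //  ¬q.
              branch 2.2.2.1 (add ¬s):
                ○ open, literals {p=F, s=F, t=T, u=F}.
              branch 2.2.2.2 (add ¬q):
                ○ open, literals {p=F, q=F, t=T, u=F}.
2 branches closed, 9 open.
Each open branch fixes some atoms; the unmentioned ones are free. Counting distinct full assignments: branch {t=F, u=T} (p, q, r, s) contributes 16 new; branch {p=F, r=F, u=T} (q, s, t) contributes 4 new; branch {p=F, q=T, r=F, s=T, u=T} (t) contributes 0 new; branch {p=T, r=F, u=T} (q, s, t) contributes 4 new; branch {p=F, t=T, u=T} (q, r, s) contributes 4 new; branch {p=F, q=T, s=T, t=T, u=T} (r) contributes 0 new; branch {p=T, t=T, u=T} (q, r, s) contributes 4 new; branch {p=F, s=F, t=T, u=F} (q, r) contributes 4 new; branch {p=F, q=F, t=T, u=F} (r, s) contributes 2 new. Total: 38.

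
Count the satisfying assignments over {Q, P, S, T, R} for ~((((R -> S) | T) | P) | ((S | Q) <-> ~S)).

Initial set: {~((((R -> S) | T) | P) | ((S | Q) <-> ~S))}.
~((((R -> S) | T) | P) | ((S | Q) <-> ~S)): α-rule — add ~(((R -> S) | T) | P), ~((S | Q) <-> ~S).
~(((R -> S) | T) | P): α-rule — add ~((R -> S) | T), ~P.
~((R -> S) | T): α-rule — add ~(R -> S), ~T.
~(R -> S): α-rule — add R, ~S.
~((S | Q) <-> ~S): β-rule — branch into (S | Q), ~~S  //  ~(S | Q), ~S.
  branch 1 (add (S | Q), ~~S):
    × closes — contains both S and ~S.
  branch 2 (add ~(S | Q), ~S):
    ~(S | Q): α-rule — add ~S, ~Q.
    ○ open, literals {P=0, Q=0, R=1, S=0, T=0}.
1 branch closed, 1 open.
Each open branch fixes some atoms; the unmentioned ones are free. Counting distinct full assignments: branch {P=0, Q=0, R=1, S=0, T=0} (none free) contributes 1 new. Total: 1.

1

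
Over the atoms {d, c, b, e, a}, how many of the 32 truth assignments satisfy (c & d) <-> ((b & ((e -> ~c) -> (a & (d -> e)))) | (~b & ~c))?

Initial set: {((c & d) <-> ((b & ((e -> ~c) -> (a & (d -> e)))) | (~b & ~c)))}.
((c & d) <-> ((b & ((e -> ~c) -> (a & (d -> e)))) | (~b & ~c))): β-rule — branch into (c & d), ((b & ((e -> ~c) -> (a & (d -> e)))) | (~b & ~c))  //  ~(c & d), ~((b & ((e -> ~c) -> (a & (d -> e)))) | (~b & ~c)).
  branch 1 (add (c & d), ((b & ((e -> ~c) -> (a & (d -> e)))) | (~b & ~c))):
    (c & d): α-rule — add c, d.
    ((b & ((e -> ~c) -> (a & (d -> e)))) | (~b & ~c)): β-rule — branch into (b & ((e -> ~c) -> (a & (d -> e))))  //  (~b & ~c).
      branch 1.1 (add (b & ((e -> ~c) -> (a & (d -> e))))):
        (b & ((e -> ~c) -> (a & (d -> e)))): α-rule — add b, ((e -> ~c) -> (a & (d -> e))).
        ((e -> ~c) -> (a & (d -> e))): β-rule — branch into ~(e -> ~c)  //  (a & (d -> e)).
          branch 1.1.1 (add ~(e -> ~c)):
            ~(e -> ~c): α-rule — add e, ~~c.
            ○ open, literals {b=true, c=true, d=true, e=true}.
          branch 1.1.2 (add (a & (d -> e))):
            (a & (d -> e)): α-rule — add a, (d -> e).
            (d -> e): β-rule — branch into ~d  //  e.
              branch 1.1.2.1 (add ~d):
                × closes — contains both d and ~d.
              branch 1.1.2.2 (add e):
                ○ open, literals {a=true, b=true, c=true, d=true, e=true}.
      branch 1.2 (add (~b & ~c)):
        (~b & ~c): α-rule — add ~b, ~c.
        × closes — contains both c and ~c.
  branch 2 (add ~(c & d), ~((b & ((e -> ~c) -> (a & (d -> e)))) | (~b & ~c))):
    ~((b & ((e -> ~c) -> (a & (d -> e)))) | (~b & ~c)): α-rule — add ~(b & ((e -> ~c) -> (a & (d -> e)))), ~(~b & ~c).
    ~(c & d): β-rule — branch into ~c  //  ~d.
      branch 2.1 (add ~c):
        ~(b & ((e -> ~c) -> (a & (d -> e)))): β-rule — branch into ~b  //  ~((e -> ~c) -> (a & (d -> e))).
          branch 2.1.1 (add ~b):
            ~(~b & ~c): β-rule — branch into ~~b  //  ~~c.
              branch 2.1.1.1 (add ~~b):
                × closes — contains both b and ~b.
              branch 2.1.1.2 (add ~~c):
                × closes — contains both c and ~c.
          branch 2.1.2 (add ~((e -> ~c) -> (a & (d -> e)))):
            ~((e -> ~c) -> (a & (d -> e))): α-rule — add (e -> ~c), ~(a & (d -> e)).
            ~(~b & ~c): β-rule — branch into ~~b  //  ~~c.
              branch 2.1.2.1 (add ~~b):
                (e -> ~c): β-rule — branch into ~e  //  ~c.
                  branch 2.1.2.1.1 (add ~e):
                    ~(a & (d -> e)): β-rule — branch into ~a  //  ~(d -> e).
                      branch 2.1.2.1.1.1 (add ~a):
                        ○ open, literals {a=false, b=true, c=false, e=false}.
                      branch 2.1.2.1.1.2 (add ~(d -> e)):
                        ~(d -> e): α-rule — add d, ~e.
                        ○ open, literals {b=true, c=false, d=true, e=false}.
                  branch 2.1.2.1.2 (add ~c):
                    ~(a & (d -> e)): β-rule — branch into ~a  //  ~(d -> e).
                      branch 2.1.2.1.2.1 (add ~a):
                        ○ open, literals {a=false, b=true, c=false}.
                      branch 2.1.2.1.2.2 (add ~(d -> e)):
                        ~(d -> e): α-rule — add d, ~e.
                        ○ open, literals {b=true, c=false, d=true, e=false}.
              branch 2.1.2.2 (add ~~c):
                × closes — contains both c and ~c.
      branch 2.2 (add ~d):
        ~(b & ((e -> ~c) -> (a & (d -> e)))): β-rule — branch into ~b  //  ~((e -> ~c) -> (a & (d -> e))).
          branch 2.2.1 (add ~b):
            ~(~b & ~c): β-rule — branch into ~~b  //  ~~c.
              branch 2.2.1.1 (add ~~b):
                × closes — contains both b and ~b.
              branch 2.2.1.2 (add ~~c):
                ○ open, literals {b=false, c=true, d=false}.
          branch 2.2.2 (add ~((e -> ~c) -> (a & (d -> e)))):
            ~((e -> ~c) -> (a & (d -> e))): α-rule — add (e -> ~c), ~(a & (d -> e)).
            ~(~b & ~c): β-rule — branch into ~~b  //  ~~c.
              branch 2.2.2.1 (add ~~b):
                (e -> ~c): β-rule — branch into ~e  //  ~c.
                  branch 2.2.2.1.1 (add ~e):
                    ~(a & (d -> e)): β-rule — branch into ~a  //  ~(d -> e).
                      branch 2.2.2.1.1.1 (add ~a):
                        ○ open, literals {a=false, b=true, d=false, e=false}.
                      branch 2.2.2.1.1.2 (add ~(d -> e)):
                        ~(d -> e): α-rule — add d, ~e.
                        × closes — contains both d and ~d.
                  branch 2.2.2.1.2 (add ~c):
                    ~(a & (d -> e)): β-rule — branch into ~a  //  ~(d -> e).
                      branch 2.2.2.1.2.1 (add ~a):
                        ○ open, literals {a=false, b=true, c=false, d=false}.
                      branch 2.2.2.1.2.2 (add ~(d -> e)):
                        ~(d -> e): α-rule — add d, ~e.
                        × closes — contains both d and ~d.
              branch 2.2.2.2 (add ~~c):
                (e -> ~c): β-rule — branch into ~e  //  ~c.
                  branch 2.2.2.2.1 (add ~e):
                    ~(a & (d -> e)): β-rule — branch into ~a  //  ~(d -> e).
                      branch 2.2.2.2.1.1 (add ~a):
                        ○ open, literals {a=false, c=true, d=false, e=false}.
                      branch 2.2.2.2.1.2 (add ~(d -> e)):
                        ~(d -> e): α-rule — add d, ~e.
                        × closes — contains both d and ~d.
                  branch 2.2.2.2.2 (add ~c):
                    × closes — contains both c and ~c.
10 branches closed, 10 open.
Each open branch fixes some atoms; the unmentioned ones are free. Counting distinct full assignments: branch {b=true, c=true, d=true, e=true} (a) contributes 2 new; branch {a=true, b=true, c=true, d=true, e=true} (none free) contributes 0 new; branch {a=false, b=true, c=false, e=false} (d) contributes 2 new; branch {b=true, c=false, d=true, e=false} (a) contributes 1 new; branch {a=false, b=true, c=false} (d, e) contributes 2 new; branch {b=true, c=false, d=true, e=false} (a) contributes 0 new; branch {b=false, c=true, d=false} (e, a) contributes 4 new; branch {a=false, b=true, d=false, e=false} (c) contributes 1 new; branch {a=false, b=true, c=false, d=false} (e) contributes 0 new; branch {a=false, c=true, d=false, e=false} (b) contributes 0 new. Total: 12.

12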